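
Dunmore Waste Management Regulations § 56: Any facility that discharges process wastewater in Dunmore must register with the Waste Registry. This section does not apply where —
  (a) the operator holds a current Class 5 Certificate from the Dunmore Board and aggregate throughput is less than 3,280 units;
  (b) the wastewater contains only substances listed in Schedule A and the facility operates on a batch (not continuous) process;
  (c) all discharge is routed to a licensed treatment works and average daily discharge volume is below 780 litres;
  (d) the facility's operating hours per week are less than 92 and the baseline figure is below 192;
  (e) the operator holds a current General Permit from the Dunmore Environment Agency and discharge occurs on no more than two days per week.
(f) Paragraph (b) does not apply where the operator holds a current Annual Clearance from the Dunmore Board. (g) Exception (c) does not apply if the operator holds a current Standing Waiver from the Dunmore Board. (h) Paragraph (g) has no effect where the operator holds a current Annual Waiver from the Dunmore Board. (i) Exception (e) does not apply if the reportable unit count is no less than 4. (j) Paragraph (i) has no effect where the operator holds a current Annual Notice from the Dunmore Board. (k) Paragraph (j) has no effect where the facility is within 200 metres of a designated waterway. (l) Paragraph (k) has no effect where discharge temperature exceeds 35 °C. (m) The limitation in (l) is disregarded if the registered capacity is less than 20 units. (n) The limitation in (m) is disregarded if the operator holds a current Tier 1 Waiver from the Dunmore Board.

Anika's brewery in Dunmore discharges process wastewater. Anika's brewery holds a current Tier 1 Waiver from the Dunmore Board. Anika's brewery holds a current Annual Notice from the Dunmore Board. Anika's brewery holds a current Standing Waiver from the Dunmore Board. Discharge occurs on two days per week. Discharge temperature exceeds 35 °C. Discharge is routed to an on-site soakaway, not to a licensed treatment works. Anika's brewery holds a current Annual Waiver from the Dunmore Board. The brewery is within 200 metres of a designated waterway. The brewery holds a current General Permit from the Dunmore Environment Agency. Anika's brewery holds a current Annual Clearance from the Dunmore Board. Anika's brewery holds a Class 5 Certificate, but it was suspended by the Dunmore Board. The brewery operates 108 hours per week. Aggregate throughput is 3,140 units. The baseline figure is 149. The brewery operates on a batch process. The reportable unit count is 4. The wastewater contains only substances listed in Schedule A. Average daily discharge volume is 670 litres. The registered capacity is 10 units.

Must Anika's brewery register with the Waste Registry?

No — exception (e) applies; Anika's brewery is not required to register with the Waste Registry.

Exception (a) does not apply: the Class 5 Certificate is not current.
All of (b)'s requirements are met (the wastewater is Schedule-A-only; the facility operates on a batch process). However, paragraph (f) must be considered: (f) operates against (b): a current Annual Clearance is held. Exception (b) does not apply.
Exception (c) does not apply: discharge is not routed to a licensed treatment works.
Exception (d) requires that the facility's operating hours per week are less than 92; but the facility's operating hours per week are 108, not less than 92, so (d) is unavailable.
Exception (e) is satisfied on its face — a current General Permit is held; discharge occurs on no more than two days per week. Under paragraphs (i)–(n): (i) operates (the reportable unit count is 4, meeting the 4 threshold), but is displaced by (j): (j) operates — a current Annual Notice is held. (k) operates (the brewery is within 200 m of a designated waterway), but is overridden by (l): (l) applies — discharge temperature exceeds 35 °C. (m) would limit (l) — the registered capacity is 10 units, less than the 20 units limit — but (n) sets (m) aside: (n) operates against (m): a current Tier 1 Waiver is held. Exception (e) stands.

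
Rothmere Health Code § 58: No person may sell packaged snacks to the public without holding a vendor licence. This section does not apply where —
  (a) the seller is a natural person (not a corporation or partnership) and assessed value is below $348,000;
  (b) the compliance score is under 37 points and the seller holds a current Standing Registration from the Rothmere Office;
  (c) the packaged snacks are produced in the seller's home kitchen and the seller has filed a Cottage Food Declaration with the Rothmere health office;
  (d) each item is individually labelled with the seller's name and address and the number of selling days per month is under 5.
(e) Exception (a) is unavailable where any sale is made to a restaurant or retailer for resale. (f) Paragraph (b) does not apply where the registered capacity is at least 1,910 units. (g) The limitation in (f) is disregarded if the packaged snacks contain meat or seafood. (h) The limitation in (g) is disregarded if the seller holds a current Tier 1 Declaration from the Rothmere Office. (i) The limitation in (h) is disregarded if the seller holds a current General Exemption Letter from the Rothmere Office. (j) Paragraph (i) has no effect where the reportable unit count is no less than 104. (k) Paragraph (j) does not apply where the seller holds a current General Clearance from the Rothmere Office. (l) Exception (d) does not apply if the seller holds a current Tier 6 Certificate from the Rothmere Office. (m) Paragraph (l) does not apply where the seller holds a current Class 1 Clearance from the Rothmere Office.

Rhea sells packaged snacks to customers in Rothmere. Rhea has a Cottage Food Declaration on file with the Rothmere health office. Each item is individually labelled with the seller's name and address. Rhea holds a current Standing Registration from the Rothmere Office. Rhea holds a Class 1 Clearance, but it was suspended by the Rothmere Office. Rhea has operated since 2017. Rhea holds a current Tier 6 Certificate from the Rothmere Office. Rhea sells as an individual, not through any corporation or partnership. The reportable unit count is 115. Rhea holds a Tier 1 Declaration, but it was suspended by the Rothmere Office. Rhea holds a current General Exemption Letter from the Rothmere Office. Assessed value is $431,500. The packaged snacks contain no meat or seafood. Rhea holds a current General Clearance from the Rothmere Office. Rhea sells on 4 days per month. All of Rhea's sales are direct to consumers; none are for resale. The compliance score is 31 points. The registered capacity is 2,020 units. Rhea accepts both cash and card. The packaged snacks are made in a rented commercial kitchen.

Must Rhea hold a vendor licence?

Yes — Rhea must hold a vendor licence.

Exception (a) requires that assessed value is below $348,000; but assessed value is $431,500, not below $348,000, so (a) is unavailable.
Exception (b) is satisfied on its face — the compliance score is 31 points, under the 37 points limit; a current Standing Registration is held. But: (f) operates against (b): the registered capacity is 2,020 units, meeting the 1,910 units threshold. (g) is not engaged (the packaged snacks contain no meat or seafood), so (f) stands. So (b) is unavailable.
Exception (c) requires that the packaged snacks are produced in the seller's home kitchen; but the packaged snacks are made in a commercial kitchen, not a home kitchen, so (c) is unavailable.
Exception (d)'s conditions are all satisfied: items are individually labelled; the number of selling days per month is 4, under the 5 limit. But applying paragraphs (l)–(m): (l) is triggered — a current Tier 6 Certificate is held. (m) is not triggered (no current Class 1 Clearance is held), so (l) stands. (d) is therefore removed.
No exception displaces § 58.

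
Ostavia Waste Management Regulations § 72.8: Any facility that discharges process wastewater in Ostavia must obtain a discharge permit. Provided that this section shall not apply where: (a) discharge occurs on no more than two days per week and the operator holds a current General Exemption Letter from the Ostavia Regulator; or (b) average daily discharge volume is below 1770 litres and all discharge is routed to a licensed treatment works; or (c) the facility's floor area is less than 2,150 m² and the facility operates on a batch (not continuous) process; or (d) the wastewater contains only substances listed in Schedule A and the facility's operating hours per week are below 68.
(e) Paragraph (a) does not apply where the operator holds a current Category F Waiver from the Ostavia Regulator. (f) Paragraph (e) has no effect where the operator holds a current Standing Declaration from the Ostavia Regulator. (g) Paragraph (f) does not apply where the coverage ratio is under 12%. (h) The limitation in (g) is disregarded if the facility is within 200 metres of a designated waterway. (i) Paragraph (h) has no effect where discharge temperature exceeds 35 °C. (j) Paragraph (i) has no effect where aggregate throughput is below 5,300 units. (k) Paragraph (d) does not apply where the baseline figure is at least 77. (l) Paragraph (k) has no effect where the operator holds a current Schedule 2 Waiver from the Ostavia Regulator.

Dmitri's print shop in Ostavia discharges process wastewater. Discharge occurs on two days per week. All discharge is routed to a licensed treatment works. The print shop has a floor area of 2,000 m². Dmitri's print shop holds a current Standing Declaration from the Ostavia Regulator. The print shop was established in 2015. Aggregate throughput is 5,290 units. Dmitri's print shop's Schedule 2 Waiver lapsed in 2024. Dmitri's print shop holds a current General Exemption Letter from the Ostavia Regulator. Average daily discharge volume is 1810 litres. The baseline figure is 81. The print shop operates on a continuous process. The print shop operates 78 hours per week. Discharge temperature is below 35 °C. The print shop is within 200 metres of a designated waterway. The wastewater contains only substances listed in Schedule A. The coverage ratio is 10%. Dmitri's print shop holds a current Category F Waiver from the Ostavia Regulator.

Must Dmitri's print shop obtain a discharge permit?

Exception (a)'s conditions are all satisfied: discharge occurs on no more than two days per week; a current General Exemption Letter is held. Considering the limiting provisions: (e) operates (a current Category F Waiver is held), but is itself disapplied by (f): (f) operates against (e): a current Standing Declaration is held. (g) would limit (f) — the coverage ratio is 10%, under the 12% limit — but (h) sets (g) aside: (h) operates against (g): the print shop is within 200 m of a designated waterway. (i), which would lift (h), is inapplicable — discharge temperature is below 35 °C. Exception (a) stands.
Exception (b) requires that average daily discharge volume is below 1770 litres; but average daily discharge volume is 1810 litres, not below 1770 litres, so (b) is unavailable.
Exception (c) fails — the facility operates on a continuous process.
Exception (d) fails — the facility's operating hours per week are 78, not below 68.

No — exception (a) applies; Dmitri's print shop is not required to obtain a discharge permit.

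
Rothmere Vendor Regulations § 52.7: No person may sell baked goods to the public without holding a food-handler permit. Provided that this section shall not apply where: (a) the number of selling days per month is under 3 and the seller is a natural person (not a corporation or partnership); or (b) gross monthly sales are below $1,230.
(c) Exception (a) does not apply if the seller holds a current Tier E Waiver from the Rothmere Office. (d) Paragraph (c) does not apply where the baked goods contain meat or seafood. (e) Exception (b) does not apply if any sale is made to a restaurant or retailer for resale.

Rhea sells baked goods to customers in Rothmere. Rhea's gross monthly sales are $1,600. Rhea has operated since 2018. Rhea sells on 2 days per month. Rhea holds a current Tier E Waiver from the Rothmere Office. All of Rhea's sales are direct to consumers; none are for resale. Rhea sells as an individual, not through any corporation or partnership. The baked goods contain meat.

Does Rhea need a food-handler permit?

No — exception (a) applies; Rhea is not required to hold a food-handler permit.

Exception (a) is satisfied on its face — the number of selling days per month is 2, under the 3 limit; the seller is a natural person. Considering the limiting provisions: (c) would limit (a) — a current Tier E Waiver is held — but (d) sets (c) aside: (d) is triggered — the baked goods contain meat. So (a) applies.
Exception (b) requires that gross monthly sales are below $1,230; but gross monthly sales are $1,600, not below $1,230, so (b) is unavailable.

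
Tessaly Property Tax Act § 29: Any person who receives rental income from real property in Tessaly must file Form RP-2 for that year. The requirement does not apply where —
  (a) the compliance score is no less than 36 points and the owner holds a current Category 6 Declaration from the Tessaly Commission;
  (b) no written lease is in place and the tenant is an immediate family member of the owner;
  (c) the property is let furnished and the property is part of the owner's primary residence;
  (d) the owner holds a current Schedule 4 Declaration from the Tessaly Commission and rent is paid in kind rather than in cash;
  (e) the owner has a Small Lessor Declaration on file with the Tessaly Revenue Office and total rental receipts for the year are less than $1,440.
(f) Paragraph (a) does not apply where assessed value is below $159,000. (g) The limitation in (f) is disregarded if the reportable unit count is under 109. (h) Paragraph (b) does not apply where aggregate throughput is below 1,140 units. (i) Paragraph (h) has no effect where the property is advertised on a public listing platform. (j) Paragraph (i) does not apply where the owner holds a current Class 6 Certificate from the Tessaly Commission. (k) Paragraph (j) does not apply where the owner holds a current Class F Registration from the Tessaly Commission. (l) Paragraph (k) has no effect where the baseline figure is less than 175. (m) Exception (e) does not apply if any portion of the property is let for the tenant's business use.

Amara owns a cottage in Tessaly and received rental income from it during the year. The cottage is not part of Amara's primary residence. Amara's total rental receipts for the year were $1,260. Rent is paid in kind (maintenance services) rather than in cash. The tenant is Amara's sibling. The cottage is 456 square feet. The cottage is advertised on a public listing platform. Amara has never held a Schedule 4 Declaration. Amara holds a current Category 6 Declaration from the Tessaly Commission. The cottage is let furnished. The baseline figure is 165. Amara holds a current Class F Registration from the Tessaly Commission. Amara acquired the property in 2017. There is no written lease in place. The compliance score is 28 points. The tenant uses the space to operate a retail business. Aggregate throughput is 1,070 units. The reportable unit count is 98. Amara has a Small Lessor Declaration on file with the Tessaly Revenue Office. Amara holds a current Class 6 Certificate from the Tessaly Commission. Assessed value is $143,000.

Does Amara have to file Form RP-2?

Yes — Amara must file Form RP-2.

Exception (a) requires that the compliance score is no less than 36 points; but the compliance score is 28 points, short of 36 points, so (a) is unavailable.
Exception (b) is satisfied on its face — there is no written lease; the tenant is an immediate family member. But: (h) is triggered — aggregate throughput is 1,070 units, below the 1,140 units limit. (i) would limit (h) — the property is publicly advertised — but (j) sets (i) aside: (j) operates against (i): a current Class 6 Certificate is held. (k) operates (a current Class F Registration is held), but yields to (l): (l) operates against (k): the baseline figure is 165, less than the 175 limit. (b) is therefore removed.
Exception (c) does not apply: the cottage is not part of the primary residence.
Exception (d) fails — the Schedule 4 Declaration is not current.
Exception (e): a Small Lessor Declaration is on file; total rental receipts for the year are $1,260, less than the $1,440 limit — every condition holds. However, paragraph (m) must be considered: (m) is triggered — the space is let for business use. (e) is therefore removed.
No exception is made out. Amara falls within the general rule.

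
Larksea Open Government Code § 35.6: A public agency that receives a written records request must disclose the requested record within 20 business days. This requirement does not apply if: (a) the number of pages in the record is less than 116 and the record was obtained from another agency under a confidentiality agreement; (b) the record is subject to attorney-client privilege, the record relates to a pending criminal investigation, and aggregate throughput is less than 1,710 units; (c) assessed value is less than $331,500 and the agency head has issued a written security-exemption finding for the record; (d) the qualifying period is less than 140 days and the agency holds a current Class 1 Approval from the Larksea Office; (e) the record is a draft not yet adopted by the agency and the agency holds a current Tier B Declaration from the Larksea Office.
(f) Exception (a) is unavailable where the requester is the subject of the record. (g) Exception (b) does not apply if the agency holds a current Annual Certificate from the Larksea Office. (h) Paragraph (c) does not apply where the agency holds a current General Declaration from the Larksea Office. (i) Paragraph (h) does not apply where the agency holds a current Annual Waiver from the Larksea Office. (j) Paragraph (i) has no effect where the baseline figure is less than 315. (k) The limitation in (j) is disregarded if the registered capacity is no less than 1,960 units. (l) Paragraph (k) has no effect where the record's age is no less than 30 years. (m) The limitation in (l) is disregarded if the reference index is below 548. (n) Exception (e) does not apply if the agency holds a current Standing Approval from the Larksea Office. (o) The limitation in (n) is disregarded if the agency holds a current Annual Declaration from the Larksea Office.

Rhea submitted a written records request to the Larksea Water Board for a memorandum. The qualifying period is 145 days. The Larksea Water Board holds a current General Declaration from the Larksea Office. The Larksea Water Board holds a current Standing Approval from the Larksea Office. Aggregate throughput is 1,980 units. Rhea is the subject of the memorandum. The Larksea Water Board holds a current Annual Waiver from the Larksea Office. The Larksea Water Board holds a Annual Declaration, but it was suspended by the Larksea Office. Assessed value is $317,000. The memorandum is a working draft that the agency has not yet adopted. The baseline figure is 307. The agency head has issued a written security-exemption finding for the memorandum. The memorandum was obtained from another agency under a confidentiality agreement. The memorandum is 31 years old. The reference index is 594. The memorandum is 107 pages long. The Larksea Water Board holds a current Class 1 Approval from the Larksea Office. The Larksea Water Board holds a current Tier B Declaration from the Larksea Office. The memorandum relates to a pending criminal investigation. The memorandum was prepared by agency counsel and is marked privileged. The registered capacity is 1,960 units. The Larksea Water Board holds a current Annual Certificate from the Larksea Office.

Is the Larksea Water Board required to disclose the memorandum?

Yes — the Larksea Water Board must disclose the memorandum.

Exception (a): the number of pages in the record is 107, less than the 116 limit; the memorandum was obtained under a confidentiality agreement — every condition holds. Turning to paragraph (f): (f) operates against (a): Rhea is the subject of the memorandum. So (a) is unavailable.
Exception (b) does not apply: aggregate throughput is 1,980 units, not less than 1,710 units.
All of (c)'s requirements are met (assessed value is $317,000, less than the $331,500 limit; a written security-exemption finding has been issued). But: (h) operates against (c): a current General Declaration is held. (i) applies (a current Annual Waiver is held), but is itself disapplied by (j): (j) applies — the baseline figure is 307, less than the 315 limit. (k) would limit (j) — the registered capacity is 1,960 units, meeting the 1,960 units threshold — but (l) sets (k) aside: (l) operates against (k): the record's age is 31 years, meeting the 30 years threshold. (m) is not engaged (the reference index is 594, not below 548), so (l) stands. Exception (c) does not apply.
Exception (d) does not apply: the qualifying period is 145 days, not less than 140 days.
Exception (e)'s conditions are all satisfied: the memorandum is an unadopted draft; a current Tier B Declaration is held. However, paragraphs (n)–(o) must be considered: (n) applies — a current Standing Approval is held. (o) is not engaged (the Annual Declaration is not current), so (n) stands. Exception (e) does not apply.
None of the exceptions is available; § 35.6 applies in full.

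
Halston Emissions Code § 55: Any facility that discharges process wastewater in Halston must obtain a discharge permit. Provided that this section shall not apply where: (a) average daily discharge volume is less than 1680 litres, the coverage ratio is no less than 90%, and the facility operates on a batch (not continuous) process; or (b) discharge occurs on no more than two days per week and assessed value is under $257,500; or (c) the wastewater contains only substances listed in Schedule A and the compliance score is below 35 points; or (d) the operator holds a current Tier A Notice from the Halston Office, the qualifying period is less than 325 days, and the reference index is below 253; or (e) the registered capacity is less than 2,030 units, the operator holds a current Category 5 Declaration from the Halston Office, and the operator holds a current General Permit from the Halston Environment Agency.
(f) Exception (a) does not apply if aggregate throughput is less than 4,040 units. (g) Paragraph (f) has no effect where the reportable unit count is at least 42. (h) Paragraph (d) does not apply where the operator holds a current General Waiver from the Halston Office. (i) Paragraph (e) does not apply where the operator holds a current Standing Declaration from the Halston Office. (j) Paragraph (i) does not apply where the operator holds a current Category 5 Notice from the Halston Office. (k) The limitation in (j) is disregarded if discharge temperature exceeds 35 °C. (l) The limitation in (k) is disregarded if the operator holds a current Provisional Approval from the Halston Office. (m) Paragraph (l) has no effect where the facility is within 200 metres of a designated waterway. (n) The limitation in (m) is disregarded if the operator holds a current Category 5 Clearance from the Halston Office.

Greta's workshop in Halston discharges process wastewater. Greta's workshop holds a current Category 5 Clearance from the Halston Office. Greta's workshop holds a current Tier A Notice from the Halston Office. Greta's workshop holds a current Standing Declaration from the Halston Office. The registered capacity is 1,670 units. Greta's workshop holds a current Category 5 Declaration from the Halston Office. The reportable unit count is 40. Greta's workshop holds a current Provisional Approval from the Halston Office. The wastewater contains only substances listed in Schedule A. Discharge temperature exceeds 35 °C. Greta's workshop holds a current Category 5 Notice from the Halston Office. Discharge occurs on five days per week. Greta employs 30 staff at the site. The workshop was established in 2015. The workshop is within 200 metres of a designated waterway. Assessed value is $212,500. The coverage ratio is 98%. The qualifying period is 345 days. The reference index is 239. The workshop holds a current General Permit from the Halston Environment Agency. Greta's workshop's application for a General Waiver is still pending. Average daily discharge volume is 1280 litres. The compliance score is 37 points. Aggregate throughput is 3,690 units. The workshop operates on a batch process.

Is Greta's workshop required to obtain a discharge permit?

No — exception (e) applies; Greta's workshop is not required to obtain a discharge permit.

Exception (a): average daily discharge volume is 1280 litres, less than the 1680 litres limit; the coverage ratio is 98%, meeting the 90% threshold; the facility operates on a batch process — every condition holds. Turning to paragraphs (f)–(g): (f) operates against (a): aggregate throughput is 3,690 units, less than the 4,040 units limit. (g) is not engaged (the reportable unit count is 40, short of 42), so (f) stands. (a) is therefore removed.
Exception (b) does not apply: discharge occurs on five days per week.
Exception (c) does not apply: the compliance score is 37 points, not below 35 points.
Exception (d) fails — the qualifying period is 345 days, not less than 325 days.
Exception (e) is satisfied on its face — the registered capacity is 1,670 units, less than the 2,030 units limit; a current Category 5 Declaration is held; a current General Permit is held. Considering the limiting provisions: (i) applies (a current Standing Declaration is held), but is overridden by (j): (j) operates against (i): a current Category 5 Notice is held. (k) applies (discharge temperature exceeds 35 °C), but is overridden by (l): (l) operates against (k): a current Provisional Approval is held. (m) operates (the workshop is within 200 m of a designated waterway), but is displaced by (n): (n) operates against (m): a current Category 5 Clearance is held. So (e) applies.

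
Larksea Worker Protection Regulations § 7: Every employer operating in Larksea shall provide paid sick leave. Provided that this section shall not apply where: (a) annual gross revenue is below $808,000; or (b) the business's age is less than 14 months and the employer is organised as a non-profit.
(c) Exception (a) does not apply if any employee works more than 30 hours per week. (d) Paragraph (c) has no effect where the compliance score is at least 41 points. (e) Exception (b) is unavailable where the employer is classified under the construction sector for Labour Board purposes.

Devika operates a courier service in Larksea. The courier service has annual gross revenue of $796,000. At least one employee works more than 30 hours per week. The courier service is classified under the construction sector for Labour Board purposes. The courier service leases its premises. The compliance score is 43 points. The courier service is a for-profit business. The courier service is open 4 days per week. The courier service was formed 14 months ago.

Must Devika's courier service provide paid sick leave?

No — exception (a) applies; Devika's courier service is not required to provide paid sick leave.

All of (a)'s requirements are met (annual gross revenue is $796,000, below the $808,000 limit). Under paragraphs (c)–(d): (c) would limit (a) — at least one employee exceeds 30 hours/week — but (d) sets (c) aside: (d) operates against (c): the compliance score is 43 points, meeting the 41 points threshold. (a) remains available.
Exception (b) requires that the business's age is less than 14 months; but the business's age is 14 months, not less than 14 months, so (b) is unavailable.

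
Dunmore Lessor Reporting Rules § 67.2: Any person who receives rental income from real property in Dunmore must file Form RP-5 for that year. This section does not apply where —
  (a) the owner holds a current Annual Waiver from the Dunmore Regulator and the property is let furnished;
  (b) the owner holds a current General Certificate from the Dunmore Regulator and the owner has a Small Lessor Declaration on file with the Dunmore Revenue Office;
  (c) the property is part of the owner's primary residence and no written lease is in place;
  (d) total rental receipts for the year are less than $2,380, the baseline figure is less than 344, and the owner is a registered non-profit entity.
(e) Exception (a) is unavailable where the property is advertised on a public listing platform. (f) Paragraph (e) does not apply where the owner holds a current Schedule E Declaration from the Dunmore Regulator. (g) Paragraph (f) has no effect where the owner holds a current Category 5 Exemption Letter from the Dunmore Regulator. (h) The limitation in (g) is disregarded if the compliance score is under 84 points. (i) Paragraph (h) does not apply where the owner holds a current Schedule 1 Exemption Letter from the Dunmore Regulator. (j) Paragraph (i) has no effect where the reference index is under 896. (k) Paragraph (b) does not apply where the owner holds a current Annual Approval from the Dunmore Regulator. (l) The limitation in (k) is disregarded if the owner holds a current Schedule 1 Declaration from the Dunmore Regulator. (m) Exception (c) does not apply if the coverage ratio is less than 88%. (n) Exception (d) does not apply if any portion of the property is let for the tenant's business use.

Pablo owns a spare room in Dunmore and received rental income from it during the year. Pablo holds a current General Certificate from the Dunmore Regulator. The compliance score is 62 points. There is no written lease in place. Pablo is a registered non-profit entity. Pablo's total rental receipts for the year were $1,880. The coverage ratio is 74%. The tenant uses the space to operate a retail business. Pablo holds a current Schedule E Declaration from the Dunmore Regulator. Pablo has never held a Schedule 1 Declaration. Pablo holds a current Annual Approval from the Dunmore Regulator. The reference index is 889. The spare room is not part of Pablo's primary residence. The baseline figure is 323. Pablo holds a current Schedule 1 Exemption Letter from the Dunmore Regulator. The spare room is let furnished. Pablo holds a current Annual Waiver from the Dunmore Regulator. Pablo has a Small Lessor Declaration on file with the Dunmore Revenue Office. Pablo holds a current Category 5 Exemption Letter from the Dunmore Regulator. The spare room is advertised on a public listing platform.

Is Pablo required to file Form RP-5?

All of (a)'s requirements are met (a current Annual Waiver is held; the property is let furnished). As to paragraphs (e)–(j): (e) is engaged (the property is publicly advertised), but is set aside by (f): (f) operates — a current Schedule E Declaration is held. (g) would limit (f) — a current Category 5 Exemption Letter is held — but (h) sets (g) aside: (h) operates against (g): the compliance score is 62 points, under the 84 points limit. (i) would limit (h) — a current Schedule 1 Exemption Letter is held — but (j) sets (i) aside: (j) is engaged — the reference index is 889, under the 896 limit. (a) remains available.
All of (b)'s requirements are met (a current General Certificate is held; a Small Lessor Declaration is on file). However, paragraphs (k)–(l) must be considered: (k) operates against (b): a current Annual Approval is held. (l), which would lift (k), does not operate here — the Schedule 1 Declaration is not current. So (b) is unavailable.
Exception (c) does not apply: the spare room is not part of the primary residence.
Exception (d): total rental receipts for the year are $1,880, less than the $2,380 limit; the baseline figure is 323, less than the 344 limit; Pablo is a registered non-profit — every condition holds. However, paragraph (n) must be considered: (n) operates against (d): the space is let for business use. Exception (d) does not apply.

No — exception (a) applies; Pablo is not required to file Form RP-5.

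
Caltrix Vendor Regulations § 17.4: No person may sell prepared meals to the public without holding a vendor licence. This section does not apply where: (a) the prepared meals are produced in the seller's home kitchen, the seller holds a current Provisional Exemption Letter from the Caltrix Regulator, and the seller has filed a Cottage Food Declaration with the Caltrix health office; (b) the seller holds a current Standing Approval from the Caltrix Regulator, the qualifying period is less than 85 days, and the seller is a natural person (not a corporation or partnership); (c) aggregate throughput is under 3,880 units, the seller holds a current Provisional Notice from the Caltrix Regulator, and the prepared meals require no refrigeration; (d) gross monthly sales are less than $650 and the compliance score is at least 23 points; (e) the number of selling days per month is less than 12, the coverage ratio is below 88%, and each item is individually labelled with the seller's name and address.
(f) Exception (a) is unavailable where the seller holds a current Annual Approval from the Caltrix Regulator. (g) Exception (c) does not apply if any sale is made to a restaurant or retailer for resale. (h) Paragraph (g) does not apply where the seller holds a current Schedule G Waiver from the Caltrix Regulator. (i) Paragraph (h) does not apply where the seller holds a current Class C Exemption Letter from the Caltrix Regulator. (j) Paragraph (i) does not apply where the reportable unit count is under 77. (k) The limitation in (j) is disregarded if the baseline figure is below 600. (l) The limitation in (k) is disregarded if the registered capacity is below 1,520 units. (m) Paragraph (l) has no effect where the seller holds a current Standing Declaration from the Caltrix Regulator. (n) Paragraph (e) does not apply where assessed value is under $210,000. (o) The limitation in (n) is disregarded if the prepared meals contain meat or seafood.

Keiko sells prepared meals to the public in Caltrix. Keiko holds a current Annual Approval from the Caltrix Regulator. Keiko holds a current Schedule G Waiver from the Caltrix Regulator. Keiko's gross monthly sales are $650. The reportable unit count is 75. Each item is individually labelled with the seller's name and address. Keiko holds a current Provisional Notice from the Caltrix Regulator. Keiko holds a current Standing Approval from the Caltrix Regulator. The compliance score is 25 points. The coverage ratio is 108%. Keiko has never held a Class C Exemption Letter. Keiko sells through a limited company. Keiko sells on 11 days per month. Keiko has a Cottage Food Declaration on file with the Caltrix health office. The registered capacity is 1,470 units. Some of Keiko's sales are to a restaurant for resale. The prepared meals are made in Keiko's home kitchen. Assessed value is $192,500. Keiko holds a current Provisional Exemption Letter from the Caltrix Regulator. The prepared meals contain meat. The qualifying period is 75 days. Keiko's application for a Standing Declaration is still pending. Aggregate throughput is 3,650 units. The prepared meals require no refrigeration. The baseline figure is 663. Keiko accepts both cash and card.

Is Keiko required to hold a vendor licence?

No — exception (c) applies; Keiko is not required to hold a vendor licence.

Exception (a): the prepared meals are home-kitchen produced; a current Provisional Exemption Letter is held; a Cottage Food Declaration is on file — every condition holds. But applying paragraph (f): (f) applies — a current Annual Approval is held. Exception (a) does not apply.
Exception (b) fails — the seller operates through a limited company.
All of (c)'s requirements are met (aggregate throughput is 3,650 units, under the 3,880 units limit; a current Provisional Notice is held; the prepared meals are shelf-stable). As to paragraphs (g)–(m): (g) is engaged (some sales are to a restaurant for resale), but is set aside by (h): (h) operates against (g): a current Schedule G Waiver is held. (i), which would lift (h), is not triggered — the Class C Exemption Letter is not current. Exception (c) stands.
Exception (d) requires that gross monthly sales are less than $650; but gross monthly sales are $650, not less than $650, so (d) is unavailable.
Exception (e) does not apply: the coverage ratio is 108%, not below 88%.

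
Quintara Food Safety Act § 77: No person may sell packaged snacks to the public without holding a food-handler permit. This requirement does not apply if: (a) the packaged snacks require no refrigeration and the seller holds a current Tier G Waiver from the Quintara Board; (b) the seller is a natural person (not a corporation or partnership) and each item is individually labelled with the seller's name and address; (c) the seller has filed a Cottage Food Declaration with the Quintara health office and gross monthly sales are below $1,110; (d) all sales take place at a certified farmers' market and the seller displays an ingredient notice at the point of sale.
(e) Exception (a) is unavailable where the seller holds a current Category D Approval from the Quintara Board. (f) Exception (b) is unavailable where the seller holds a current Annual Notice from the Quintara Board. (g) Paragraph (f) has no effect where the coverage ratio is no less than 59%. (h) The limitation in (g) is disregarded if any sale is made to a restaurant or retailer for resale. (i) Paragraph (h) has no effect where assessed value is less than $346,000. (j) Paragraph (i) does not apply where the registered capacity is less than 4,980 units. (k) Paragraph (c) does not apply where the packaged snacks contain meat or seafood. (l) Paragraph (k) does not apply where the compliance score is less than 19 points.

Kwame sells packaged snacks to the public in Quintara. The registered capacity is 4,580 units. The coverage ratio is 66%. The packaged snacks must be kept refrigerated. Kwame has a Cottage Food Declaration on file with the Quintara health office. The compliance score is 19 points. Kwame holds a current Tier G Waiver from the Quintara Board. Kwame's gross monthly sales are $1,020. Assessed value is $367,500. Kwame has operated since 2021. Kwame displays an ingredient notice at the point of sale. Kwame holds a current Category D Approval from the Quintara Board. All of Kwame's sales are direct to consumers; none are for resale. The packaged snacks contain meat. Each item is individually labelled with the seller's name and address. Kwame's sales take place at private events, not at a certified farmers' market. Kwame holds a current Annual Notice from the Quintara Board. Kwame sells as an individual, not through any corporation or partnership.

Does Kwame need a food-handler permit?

Exception (a) fails — the packaged snacks require refrigeration.
Exception (b): the seller is a natural person; items are individually labelled — every condition holds. Applying paragraphs (f)–(j): (f) applies (a current Annual Notice is held), but is itself disapplied by (g): (g) applies — the coverage ratio is 66%, meeting the 59% threshold. (h) is inapplicable (no sales are for resale), so (g) stands. (b) remains available.
Exception (c) is satisfied on its face — a Cottage Food Declaration is on file; gross monthly sales are $1,020, below the $1,110 limit. Turning to paragraphs (k)–(l): (k) applies — the packaged snacks contain meat. (l), which would lift (k), does not operate here — the compliance score is 19 points, not less than 19 points. (c) is therefore removed.
Exception (d) does not apply: sales are at private events, not a certified farmers' market.

No — exception (b) applies; Kwame is not required to hold a food-handler permit.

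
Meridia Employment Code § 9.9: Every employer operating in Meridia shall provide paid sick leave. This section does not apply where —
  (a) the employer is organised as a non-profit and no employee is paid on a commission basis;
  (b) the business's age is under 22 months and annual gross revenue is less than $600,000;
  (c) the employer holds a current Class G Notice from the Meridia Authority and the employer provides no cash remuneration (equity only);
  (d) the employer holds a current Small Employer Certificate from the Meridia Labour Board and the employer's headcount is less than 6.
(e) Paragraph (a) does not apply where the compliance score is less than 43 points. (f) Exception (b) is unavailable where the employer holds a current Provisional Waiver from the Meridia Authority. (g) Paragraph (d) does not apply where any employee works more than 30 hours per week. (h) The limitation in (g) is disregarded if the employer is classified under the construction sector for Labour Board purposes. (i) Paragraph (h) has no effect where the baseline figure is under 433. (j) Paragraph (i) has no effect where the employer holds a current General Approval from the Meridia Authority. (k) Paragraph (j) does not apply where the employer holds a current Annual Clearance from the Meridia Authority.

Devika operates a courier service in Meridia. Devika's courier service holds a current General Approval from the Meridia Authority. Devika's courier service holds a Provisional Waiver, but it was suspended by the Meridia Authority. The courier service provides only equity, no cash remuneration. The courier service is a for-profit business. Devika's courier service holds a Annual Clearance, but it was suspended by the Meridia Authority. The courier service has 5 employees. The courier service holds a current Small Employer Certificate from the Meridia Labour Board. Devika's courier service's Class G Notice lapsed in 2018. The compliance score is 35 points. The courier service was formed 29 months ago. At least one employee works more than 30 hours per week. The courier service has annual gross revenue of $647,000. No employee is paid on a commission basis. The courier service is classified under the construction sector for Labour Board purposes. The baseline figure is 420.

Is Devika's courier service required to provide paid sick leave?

No — exception (d) applies; Devika's courier service is not required to provide paid sick leave.

Exception (a) requires that the employer is organised as a non-profit; but the employer is for-profit, so (a) is unavailable.
Exception (b) does not apply: the business's age is 29 months, not under 22 months.
Exception (c) does not apply: the Class G Notice is not current.
Exception (d): a current Small Employer Certificate is held; the employer's headcount is 5, less than the 6 limit — every condition holds. Considering the limiting provisions: (g) would limit (d) — at least one employee exceeds 30 hours/week — but (h) sets (g) aside: (h) operates against (g): the courier service is classified under the construction sector. (i) would limit (h) — the baseline figure is 420, under the 433 limit — but (j) sets (i) aside: (j) operates against (i): a current General Approval is held. (k) is inapplicable (there is no Annual Clearance in force), so (j) stands. (d) remains available.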